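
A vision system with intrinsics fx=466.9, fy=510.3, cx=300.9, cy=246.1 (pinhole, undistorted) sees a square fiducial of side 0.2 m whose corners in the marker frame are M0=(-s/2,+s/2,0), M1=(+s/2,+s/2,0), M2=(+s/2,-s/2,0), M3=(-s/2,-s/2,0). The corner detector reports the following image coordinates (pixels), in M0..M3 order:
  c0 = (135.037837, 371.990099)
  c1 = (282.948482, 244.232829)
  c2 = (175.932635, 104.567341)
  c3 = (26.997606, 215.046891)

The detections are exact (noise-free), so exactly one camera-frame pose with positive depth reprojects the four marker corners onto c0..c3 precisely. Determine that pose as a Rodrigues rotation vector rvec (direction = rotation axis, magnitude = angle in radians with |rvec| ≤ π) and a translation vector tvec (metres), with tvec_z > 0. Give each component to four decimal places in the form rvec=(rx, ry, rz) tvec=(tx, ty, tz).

rvec=(-0.1934, -0.1505, -0.6842) tvec=(-0.1608, -0.0166, 0.5208)

Intrinsics K: fx=466.9, fy=510.3, cx=300.9, cy=246.1
Marker side s = 0.2 m; corners in marker frame (Z=0):
  M0 = (-0.1000, +0.1000, 0)
  M1 = (+0.1000, +0.1000, 0)
  M2 = (+0.1000, -0.1000, 0)
  M3 = (-0.1000, -0.1000, 0)
Detected image corners:
  c0 = (135.037837, 371.990099) px
  c1 = (282.948482, 244.232829) px
  c2 = (175.932635, 104.567341) px
  c3 = (26.997606, 215.046891) px
Planar DLT: solve 8×8 A·h = b for H (H[2,2]=1):
  H  [+802.05753 +499.51644 +156.77489]
  H  [-504.28271 +682.54477 +229.84532]
  H  [+0.38576 -0.24496 +1.00000]
B = K⁻¹H; ‖b₁‖=1.919973, ‖b₂‖=1.919973; λ = 2/(‖b₁‖+‖b₂‖) = 0.520841, sign → tz>0 ⇒ λ=+0.520841
r₁ = λ·B[:,0] = (+0.76523,-0.61159,+0.20092); r₂ = λ·B[:,1] = (+0.63945,+0.75817,-0.12759)
r₃ = r₁×r₂ = (-0.07430,+0.22611,+0.97126); SVD([r₁ r₂ r₃]) → R = UVᵀ:
  R  [+0.76523 +0.63945 -0.07430]
  R  [-0.61159 +0.75817 +0.22611]
  R  [+0.20092 -0.12759 +0.97126]
t = (-0.16078, -0.01659, +0.52084) m
tr R = 2.494672; θ = arccos((tr R − 1)/2) = 0.726753 rad = 41.640°
axis k = ((R−Rᵀ)₃₂, (R−Rᵀ)₁₃, (R−Rᵀ)₂₁) / (2 sinθ) = (-0.266157, -0.207103, -0.941418)
rvec = θ·k = (-0.193431, -0.150513, -0.684178)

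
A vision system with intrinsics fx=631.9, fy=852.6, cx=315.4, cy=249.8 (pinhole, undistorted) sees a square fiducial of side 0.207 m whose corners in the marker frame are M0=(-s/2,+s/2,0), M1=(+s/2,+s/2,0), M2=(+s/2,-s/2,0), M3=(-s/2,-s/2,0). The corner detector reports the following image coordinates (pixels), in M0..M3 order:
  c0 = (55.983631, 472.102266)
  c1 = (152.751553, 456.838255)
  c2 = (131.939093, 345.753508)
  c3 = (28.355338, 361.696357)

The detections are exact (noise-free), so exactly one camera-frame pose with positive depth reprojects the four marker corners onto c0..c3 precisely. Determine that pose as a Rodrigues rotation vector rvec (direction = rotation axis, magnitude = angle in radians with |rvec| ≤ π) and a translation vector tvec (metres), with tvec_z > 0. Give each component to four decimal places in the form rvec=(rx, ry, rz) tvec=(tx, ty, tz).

Intrinsics K: fx=631.9, fy=852.6, cx=315.4, cy=249.8
Marker side s = 0.207 m; corners in marker frame (Z=0):
  M0 = (-0.1035, +0.1035, 0)
  M1 = (+0.1035, +0.1035, 0)
  M2 = (+0.1035, -0.1035, 0)
  M3 = (-0.1035, -0.1035, 0)
Detected image corners:
  c0 = (55.983631, 472.102266) px
  c1 = (152.751553, 456.838255) px
  c2 = (131.939093, 345.753508) px
  c3 = (28.355338, 361.696357) px
Planar DLT: solve 8×8 A·h = b for H (H[2,2]=1):
  H  [+484.87763 +146.94296 +92.74821]
  H  [-68.71754 +667.87309 +410.94592]
  H  [+0.01615 +0.32479 +1.00000]
B = K⁻¹H; ‖b₁‖=0.764223, ‖b₂‖=0.764223; λ = 2/(‖b₁‖+‖b₂‖) = 1.308518, sign → tz>0 ⇒ λ=+1.308518
r₁ = λ·B[:,0] = (+0.99352,-0.11165,+0.02113); r₂ = λ·B[:,1] = (+0.09216,+0.90050,+0.42499)
r₃ = r₁×r₂ = (-0.06648,-0.42029,+0.90495); SVD([r₁ r₂ r₃]) → R = UVᵀ:
  R  [+0.99352 +0.09216 -0.06648]
  R  [-0.11165 +0.90050 -0.42029]
  R  [+0.02113 +0.42499 +0.90495]
t = (-0.46106, +0.24732, +1.30852) m
tr R = 2.798971; θ = arccos((tr R − 1)/2) = 0.452206 rad = 25.910°
axis k = ((R−Rᵀ)₃₂, (R−Rᵀ)₁₃, (R−Rᵀ)₂₁) / (2 sinθ) = (+0.967241, -0.100251, -0.233225)
rvec = θ·k = (+0.437392, -0.045334, -0.105466)

rvec=(0.4374, -0.0453, -0.1055) tvec=(-0.4611, 0.2473, 1.3085)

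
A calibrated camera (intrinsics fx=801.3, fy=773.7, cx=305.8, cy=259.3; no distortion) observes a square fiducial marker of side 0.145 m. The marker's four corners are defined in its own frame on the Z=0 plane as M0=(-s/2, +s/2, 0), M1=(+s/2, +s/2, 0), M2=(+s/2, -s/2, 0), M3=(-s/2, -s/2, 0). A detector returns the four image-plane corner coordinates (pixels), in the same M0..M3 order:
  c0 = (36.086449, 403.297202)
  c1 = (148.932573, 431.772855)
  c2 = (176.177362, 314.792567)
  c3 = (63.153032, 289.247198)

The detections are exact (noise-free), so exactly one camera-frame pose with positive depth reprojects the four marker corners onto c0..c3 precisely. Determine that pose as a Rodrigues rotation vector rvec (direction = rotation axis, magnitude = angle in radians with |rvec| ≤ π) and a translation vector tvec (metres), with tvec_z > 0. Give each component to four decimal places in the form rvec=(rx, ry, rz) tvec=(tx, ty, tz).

rvec=(-0.0454, 0.1570, 0.2145) tvec=(-0.2380, 0.1232, 0.9517)

Intrinsics K: fx=801.3, fy=773.7, cx=305.8, cy=259.3
Marker side s = 0.145 m; corners in marker frame (Z=0):
  M0 = (-0.0725, +0.0725, 0)
  M1 = (+0.0725, +0.0725, 0)
  M2 = (+0.0725, -0.0725, 0)
  M3 = (-0.0725, -0.0725, 0)
Detected image corners:
  c0 = (36.086449, 403.297202) px
  c1 = (148.932573, 431.772855) px
  c2 = (176.177362, 314.792567) px
  c3 = (63.153032, 289.247198) px
Planar DLT: solve 8×8 A·h = b for H (H[2,2]=1):
  H  [+761.03782 -190.40522 +105.42847]
  H  [+125.80003 +785.91104 +359.48929]
  H  [-0.16804 -0.02952 +1.00000]
B = K⁻¹H; ‖b₁‖=1.050772, ‖b₂‖=1.050772; λ = 2/(‖b₁‖+‖b₂‖) = 0.951681, sign → tz>0 ⇒ λ=+0.951681
r₁ = λ·B[:,0] = (+0.96489,+0.20834,-0.15992); r₂ = λ·B[:,1] = (-0.21542,+0.97612,-0.02810)
r₃ = r₁×r₂ = (+0.15025,+0.06156,+0.98673); SVD([r₁ r₂ r₃]) → R = UVᵀ:
  R  [+0.96489 -0.21542 +0.15025]
  R  [+0.20834 +0.97612 +0.06156]
  R  [-0.15992 -0.02810 +0.98673]
t = (-0.23798, +0.12324, +0.95168) m
tr R = 2.927742; θ = arccos((tr R − 1)/2) = 0.269625 rad = 15.448°
axis k = ((R−Rᵀ)₃₂, (R−Rᵀ)₁₃, (R−Rᵀ)₂₁) / (2 sinθ) = (-0.168297, +0.582221, +0.795421)
rvec = θ·k = (-0.045377, +0.156981, +0.214465)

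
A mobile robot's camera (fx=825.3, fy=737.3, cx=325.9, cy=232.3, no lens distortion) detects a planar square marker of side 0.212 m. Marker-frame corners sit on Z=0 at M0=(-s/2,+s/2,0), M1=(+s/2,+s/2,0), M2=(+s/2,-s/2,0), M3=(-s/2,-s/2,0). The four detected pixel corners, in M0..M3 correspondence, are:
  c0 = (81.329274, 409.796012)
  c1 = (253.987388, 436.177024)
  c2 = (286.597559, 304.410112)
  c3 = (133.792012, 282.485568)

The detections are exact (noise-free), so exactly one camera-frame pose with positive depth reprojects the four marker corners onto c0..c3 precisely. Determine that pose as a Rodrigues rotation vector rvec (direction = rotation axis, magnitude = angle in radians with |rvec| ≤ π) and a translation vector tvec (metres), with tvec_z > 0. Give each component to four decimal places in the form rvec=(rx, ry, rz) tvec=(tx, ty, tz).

rvec=(-0.6747, 0.0016, 0.1662) tvec=(-0.1740, 0.1743, 1.0550)

Intrinsics K: fx=825.3, fy=737.3, cx=325.9, cy=232.3
Marker side s = 0.212 m; corners in marker frame (Z=0):
  M0 = (-0.1060, +0.1060, 0)
  M1 = (+0.1060, +0.1060, 0)
  M2 = (+0.1060, -0.1060, 0)
  M3 = (-0.1060, -0.1060, 0)
Detected image corners:
  c0 = (81.329274, 409.796012) px
  c1 = (253.987388, 436.177024) px
  c2 = (286.597559, 304.410112) px
  c3 = (133.792012, 282.485568) px
Planar DLT: solve 8×8 A·h = b for H (H[2,2]=1):
  H  [+754.77403 -312.21086 +189.80259]
  H  [+94.49149 +399.92769 +354.10519]
  H  [-0.05243 -0.58915 +1.00000]
B = K⁻¹H; ‖b₁‖=0.947823, ‖b₂‖=0.947823; λ = 2/(‖b₁‖+‖b₂‖) = 1.055049, sign → tz>0 ⇒ λ=+1.055049
r₁ = λ·B[:,0] = (+0.98673,+0.15264,-0.05531); r₂ = λ·B[:,1] = (-0.15367,+0.76812,-0.62159)
r₃ = r₁×r₂ = (-0.05239,+0.62184,+0.78139); SVD([r₁ r₂ r₃]) → R = UVᵀ:
  R  [+0.98673 -0.15367 -0.05239]
  R  [+0.15264 +0.76812 +0.62184]
  R  [-0.05531 -0.62159 +0.78139]
t = (-0.17398, +0.17430, +1.05505) m
tr R = 2.536246; θ = arccos((tr R − 1)/2) = 0.694891 rad = 39.814°
axis k = ((R−Rᵀ)₃₂, (R−Rᵀ)₁₃, (R−Rᵀ)₂₁) / (2 sinθ) = (-0.970970, +0.002281, +0.239192)
rvec = θ·k = (-0.674719, +0.001585, +0.166212)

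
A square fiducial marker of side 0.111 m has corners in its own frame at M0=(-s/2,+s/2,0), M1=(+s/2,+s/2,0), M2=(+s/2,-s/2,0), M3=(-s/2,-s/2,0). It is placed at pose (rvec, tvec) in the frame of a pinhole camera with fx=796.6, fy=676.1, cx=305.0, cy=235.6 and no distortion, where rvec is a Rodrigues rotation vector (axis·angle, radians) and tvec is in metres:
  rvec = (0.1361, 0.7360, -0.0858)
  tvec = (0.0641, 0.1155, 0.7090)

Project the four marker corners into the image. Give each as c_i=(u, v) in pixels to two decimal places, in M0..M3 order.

c0=(336.91, 390.31) c1=(436.88, 404.07) c2=(422.26, 295.47) c3=(322.36, 292.48)

Intrinsics K: fx=796.6, fy=676.1, cx=305.0, cy=235.6
Marker side s = 0.111 m; corners in marker frame (Z=0):
  M0 = (-0.0555, +0.0555, 0)
  M1 = (+0.0555, +0.0555, 0)
  M2 = (+0.0555, -0.0555, 0)
  M3 = (-0.0555, -0.0555, 0)
rvec = (0.1361, 0.7360, -0.0858), |rvec| = θ = 0.75338 rad = 43.165°
Rodrigues: sinθ=0.68411, 1−cosθ=0.27062; R = I + sinθ·[k]× + (1−cosθ)·[k]×²:
    [+0.73821 +0.12567 +0.66276]
    [-0.03015 +0.98766 -0.15369]
    [-0.67389 +0.09348 +0.73289]
t = (0.0641, 0.1155, 0.7090) m
M0: Pc = R·M0+t = (+0.03010, +0.17199, +0.75159); u = 796.6·(+0.03010)/0.75159 + 305.0 = 336.9068, v = 676.1·(+0.17199)/0.75159 + 235.6 = 390.3140
M1: Pc = R·M1+t = (+0.11205, +0.16864, +0.67679); u = 796.6·(+0.11205)/0.67679 + 305.0 = 436.8812, v = 676.1·(+0.16864)/0.67679 + 235.6 = 404.0705
M2: Pc = R·M2+t = (+0.09810, +0.05901, +0.66641); u = 796.6·(+0.09810)/0.66641 + 305.0 = 422.2600, v = 676.1·(+0.05901)/0.66641 + 235.6 = 295.4696
M3: Pc = R·M3+t = (+0.01615, +0.06236, +0.74121); u = 796.6·(+0.01615)/0.74121 + 305.0 = 322.3616, v = 676.1·(+0.06236)/0.74121 + 235.6 = 292.4804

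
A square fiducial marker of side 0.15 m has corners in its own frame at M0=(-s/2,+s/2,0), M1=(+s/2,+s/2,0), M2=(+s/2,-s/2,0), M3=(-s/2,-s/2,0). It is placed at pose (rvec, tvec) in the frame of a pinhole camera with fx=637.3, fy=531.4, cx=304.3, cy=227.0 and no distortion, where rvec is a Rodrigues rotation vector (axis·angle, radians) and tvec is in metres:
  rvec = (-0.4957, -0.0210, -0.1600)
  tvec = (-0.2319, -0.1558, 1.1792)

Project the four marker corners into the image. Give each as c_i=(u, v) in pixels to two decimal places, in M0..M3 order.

c0=(139.80, 189.85) c1=(223.26, 179.87) c2=(215.58, 125.89) c3=(136.95, 134.89)

Intrinsics K: fx=637.3, fy=531.4, cx=304.3, cy=227.0
Marker side s = 0.15 m; corners in marker frame (Z=0):
  M0 = (-0.0750, +0.0750, 0)
  M1 = (+0.0750, +0.0750, 0)
  M2 = (+0.0750, -0.0750, 0)
  M3 = (-0.0750, -0.0750, 0)
rvec = (-0.4957, -0.0210, -0.1600), |rvec| = θ = 0.52131 rad = 29.869°
Rodrigues: sinθ=0.49801, 1−cosθ=0.13283; R = I + sinθ·[k]× + (1−cosθ)·[k]×²:
    [+0.98727 +0.15794 +0.01870]
    [-0.14776 +0.86739 +0.47519]
    [+0.05883 -0.47191 +0.87968]
t = (-0.2319, -0.1558, 1.1792) m
M0: Pc = R·M0+t = (-0.29410, -0.07966, +1.13939); u = 637.3·(-0.29410)/1.13939 + 304.3 = 139.8005, v = 531.4·(-0.07966)/1.13939 + 227.0 = 189.8457
M1: Pc = R·M1+t = (-0.14601, -0.10183, +1.14822); u = 637.3·(-0.14601)/1.14822 + 304.3 = 223.2600, v = 531.4·(-0.10183)/1.14822 + 227.0 = 179.8735
M2: Pc = R·M2+t = (-0.16970, -0.23194, +1.21901); u = 637.3·(-0.16970)/1.21901 + 304.3 = 215.5803, v = 531.4·(-0.23194)/1.21901 + 227.0 = 125.8923
M3: Pc = R·M3+t = (-0.31779, -0.20977, +1.21018); u = 637.3·(-0.31779)/1.21018 + 304.3 = 136.9465, v = 531.4·(-0.20977)/1.21018 + 227.0 = 134.8876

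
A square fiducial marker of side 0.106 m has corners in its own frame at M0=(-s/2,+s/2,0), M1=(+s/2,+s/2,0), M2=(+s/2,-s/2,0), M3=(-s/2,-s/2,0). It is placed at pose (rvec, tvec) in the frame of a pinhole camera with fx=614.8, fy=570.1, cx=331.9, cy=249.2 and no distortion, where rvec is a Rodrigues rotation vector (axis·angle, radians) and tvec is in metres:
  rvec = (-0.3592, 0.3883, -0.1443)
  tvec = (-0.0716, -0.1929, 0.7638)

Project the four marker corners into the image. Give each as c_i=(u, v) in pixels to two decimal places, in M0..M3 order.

Intrinsics K: fx=614.8, fy=570.1, cx=331.9, cy=249.2
Marker side s = 0.106 m; corners in marker frame (Z=0):
  M0 = (-0.0530, +0.0530, 0)
  M1 = (+0.0530, +0.0530, 0)
  M2 = (+0.0530, -0.0530, 0)
  M3 = (-0.0530, -0.0530, 0)
rvec = (-0.3592, 0.3883, -0.1443), |rvec| = θ = 0.54829 rad = 31.415°
Rodrigues: sinθ=0.52123, 1−cosθ=0.14658; R = I + sinθ·[k]× + (1−cosθ)·[k]×²:
    [+0.91633 +0.06917 +0.39441]
    [-0.20519 +0.92693 +0.31415]
    [-0.34386 -0.36879 +0.86357]
t = (-0.0716, -0.1929, 0.7638) m
M0: Pc = R·M0+t = (-0.11650, -0.13290, +0.76248); u = 614.8·(-0.11650)/0.76248 + 331.9 = 237.9644, v = 570.1·(-0.13290)/0.76248 + 249.2 = 149.8334
M1: Pc = R·M1+t = (-0.01937, -0.15465, +0.72603); u = 614.8·(-0.01937)/0.72603 + 331.9 = 315.4987, v = 570.1·(-0.15465)/0.72603 + 249.2 = 127.7663
M2: Pc = R·M2+t = (-0.02670, -0.25290, +0.76512); u = 614.8·(-0.02670)/0.76512 + 331.9 = 310.4452, v = 570.1·(-0.25290)/0.76512 + 249.2 = 60.7597
M3: Pc = R·M3+t = (-0.12383, -0.23115, +0.80157); u = 614.8·(-0.12383)/0.80157 + 331.9 = 236.9221, v = 570.1·(-0.23115)/0.80157 + 249.2 = 84.7976

c0=(237.96, 149.83) c1=(315.50, 127.77) c2=(310.45, 60.76) c3=(236.92, 84.80)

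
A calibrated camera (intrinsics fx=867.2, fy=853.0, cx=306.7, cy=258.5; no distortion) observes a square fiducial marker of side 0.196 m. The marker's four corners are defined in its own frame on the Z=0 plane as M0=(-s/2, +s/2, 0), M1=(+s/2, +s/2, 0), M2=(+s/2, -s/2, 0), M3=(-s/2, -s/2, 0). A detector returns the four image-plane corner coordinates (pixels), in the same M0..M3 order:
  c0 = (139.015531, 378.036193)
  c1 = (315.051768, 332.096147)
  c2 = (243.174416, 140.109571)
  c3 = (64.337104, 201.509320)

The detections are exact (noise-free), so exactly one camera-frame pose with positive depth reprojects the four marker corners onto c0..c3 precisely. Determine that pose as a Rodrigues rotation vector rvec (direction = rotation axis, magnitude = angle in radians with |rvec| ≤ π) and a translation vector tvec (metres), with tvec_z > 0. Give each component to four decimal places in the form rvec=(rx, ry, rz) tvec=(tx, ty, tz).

Intrinsics K: fx=867.2, fy=853.0, cx=306.7, cy=258.5
Marker side s = 0.196 m; corners in marker frame (Z=0):
  M0 = (-0.0980, +0.0980, 0)
  M1 = (+0.0980, +0.0980, 0)
  M2 = (+0.0980, -0.0980, 0)
  M3 = (-0.0980, -0.0980, 0)
Detected image corners:
  c0 = (139.015531, 378.036193) px
  c1 = (315.051768, 332.096147) px
  c2 = (243.174416, 140.109571) px
  c3 = (64.337104, 201.509320) px
Planar DLT: solve 8×8 A·h = b for H (H[2,2]=1):
  H  [+836.36383 +417.85314 +188.07930]
  H  [-367.90366 +999.08594 +265.96148]
  H  [-0.36117 +0.22970 +1.00000]
B = K⁻¹H; ‖b₁‖=1.194522, ‖b₂‖=1.194522; λ = 2/(‖b₁‖+‖b₂‖) = 0.837155, sign → tz>0 ⇒ λ=+0.837155
r₁ = λ·B[:,0] = (+0.91432,-0.26944,-0.30236); r₂ = λ·B[:,1] = (+0.33537,+0.92225,+0.19229)
r₃ = r₁×r₂ = (+0.22704,-0.27722,+0.93360); SVD([r₁ r₂ r₃]) → R = UVᵀ:
  R  [+0.91432 +0.33537 +0.22704]
  R  [-0.26944 +0.92225 -0.27722]
  R  [-0.30236 +0.19229 +0.93360]
t = (-0.11451, +0.00732, +0.83716) m
tr R = 2.770171; θ = arccos((tr R − 1)/2) = 0.484118 rad = 27.738°
axis k = ((R−Rᵀ)₃₂, (R−Rᵀ)₁₃, (R−Rᵀ)₂₁) / (2 sinθ) = (+0.504387, +0.568716, -0.649735)
rvec = θ·k = (+0.244183, +0.275326, -0.314549)

rvec=(0.2442, 0.2753, -0.3145) tvec=(-0.1145, 0.0073, 0.8372)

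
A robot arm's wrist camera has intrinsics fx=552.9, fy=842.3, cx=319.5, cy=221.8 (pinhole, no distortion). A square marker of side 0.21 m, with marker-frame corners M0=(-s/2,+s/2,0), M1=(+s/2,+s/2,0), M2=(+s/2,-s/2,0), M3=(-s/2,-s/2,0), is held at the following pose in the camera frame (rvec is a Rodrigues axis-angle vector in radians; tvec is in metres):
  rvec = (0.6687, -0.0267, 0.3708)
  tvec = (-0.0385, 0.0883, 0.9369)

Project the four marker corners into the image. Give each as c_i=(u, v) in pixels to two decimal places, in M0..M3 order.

Intrinsics K: fx=552.9, fy=842.3, cx=319.5, cy=221.8
Marker side s = 0.21 m; corners in marker frame (Z=0):
  M0 = (-0.1050, +0.1050, 0)
  M1 = (+0.1050, +0.1050, 0)
  M2 = (+0.1050, -0.1050, 0)
  M3 = (-0.1050, -0.1050, 0)
rvec = (0.6687, -0.0267, 0.3708), |rvec| = θ = 0.76509 rad = 43.837°
Rodrigues: sinθ=0.69260, 1−cosθ=0.27868; R = I + sinθ·[k]× + (1−cosθ)·[k]×²:
    [+0.93420 -0.34417 +0.09388]
    [+0.32717 +0.72166 -0.61006]
    [+0.14222 +0.60063 +0.78678]
t = (-0.0385, 0.0883, 0.9369) m
M0: Pc = R·M0+t = (-0.17273, +0.12972, +0.98503); u = 552.9·(-0.17273)/0.98503 + 319.5 = 222.5471, v = 842.3·(+0.12972)/0.98503 + 221.8 = 332.7245
M1: Pc = R·M1+t = (+0.02345, +0.19843, +1.01490); u = 552.9·(+0.02345)/1.01490 + 319.5 = 332.2771, v = 842.3·(+0.19843)/1.01490 + 221.8 = 386.4813
M2: Pc = R·M2+t = (+0.09573, +0.04688, +0.88877); u = 552.9·(+0.09573)/0.88877 + 319.5 = 379.0529, v = 842.3·(+0.04688)/0.88877 + 221.8 = 266.2277
M3: Pc = R·M3+t = (-0.10045, -0.02183, +0.85890); u = 552.9·(-0.10045)/0.85890 + 319.5 = 254.8350, v = 842.3·(-0.02183)/0.85890 + 221.8 = 200.3951

c0=(222.55, 332.72) c1=(332.28, 386.48) c2=(379.05, 266.23) c3=(254.84, 200.40)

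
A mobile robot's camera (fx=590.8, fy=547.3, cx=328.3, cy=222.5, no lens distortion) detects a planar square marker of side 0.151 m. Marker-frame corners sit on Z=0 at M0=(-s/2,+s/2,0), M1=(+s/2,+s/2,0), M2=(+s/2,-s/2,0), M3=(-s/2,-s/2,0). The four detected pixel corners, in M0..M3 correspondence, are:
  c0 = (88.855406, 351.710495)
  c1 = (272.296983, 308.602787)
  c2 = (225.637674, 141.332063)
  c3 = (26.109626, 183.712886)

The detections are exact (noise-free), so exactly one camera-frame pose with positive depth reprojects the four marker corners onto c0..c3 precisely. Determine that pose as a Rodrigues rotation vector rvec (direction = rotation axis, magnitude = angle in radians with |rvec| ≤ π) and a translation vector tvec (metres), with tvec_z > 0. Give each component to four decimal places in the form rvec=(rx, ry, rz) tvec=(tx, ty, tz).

Intrinsics K: fx=590.8, fy=547.3, cx=328.3, cy=222.5
Marker side s = 0.151 m; corners in marker frame (Z=0):
  M0 = (-0.0755, +0.0755, 0)
  M1 = (+0.0755, +0.0755, 0)
  M2 = (+0.0755, -0.0755, 0)
  M3 = (-0.0755, -0.0755, 0)
Detected image corners:
  c0 = (88.855406, 351.710495) px
  c1 = (272.296983, 308.602787) px
  c2 = (225.637674, 141.332063) px
  c3 = (26.109626, 183.712886) px
Planar DLT: solve 8×8 A·h = b for H (H[2,2]=1):
  H  [+1290.41872 +439.91638 +155.42932]
  H  [-244.00045 +1235.99355 +249.31627]
  H  [+0.15900 +0.51093 +1.00000]
B = K⁻¹H; ‖b₁‖=2.162957, ‖b₂‖=2.162957; λ = 2/(‖b₁‖+‖b₂‖) = 0.462330, sign → tz>0 ⇒ λ=+0.462330
r₁ = λ·B[:,0] = (+0.96897,-0.23600,+0.07351); r₂ = λ·B[:,1] = (+0.21299,+0.94807,+0.23622)
r₃ = r₁×r₂ = (-0.12544,-0.21323,+0.96892); SVD([r₁ r₂ r₃]) → R = UVᵀ:
  R  [+0.96897 +0.21299 -0.12544]
  R  [-0.23600 +0.94807 -0.21323]
  R  [+0.07351 +0.23622 +0.96892]
t = (-0.13528, +0.02265, +0.46233) m
tr R = 2.885953; θ = arccos((tr R − 1)/2) = 0.339335 rad = 19.442°
axis k = ((R−Rᵀ)₃₂, (R−Rᵀ)₁₃, (R−Rᵀ)₂₁) / (2 sinθ) = (+0.675134, -0.298847, -0.674451)
rvec = θ·k = (+0.229096, -0.101409, -0.228865)

rvec=(0.2291, -0.1014, -0.2289) tvec=(-0.1353, 0.0227, 0.4623)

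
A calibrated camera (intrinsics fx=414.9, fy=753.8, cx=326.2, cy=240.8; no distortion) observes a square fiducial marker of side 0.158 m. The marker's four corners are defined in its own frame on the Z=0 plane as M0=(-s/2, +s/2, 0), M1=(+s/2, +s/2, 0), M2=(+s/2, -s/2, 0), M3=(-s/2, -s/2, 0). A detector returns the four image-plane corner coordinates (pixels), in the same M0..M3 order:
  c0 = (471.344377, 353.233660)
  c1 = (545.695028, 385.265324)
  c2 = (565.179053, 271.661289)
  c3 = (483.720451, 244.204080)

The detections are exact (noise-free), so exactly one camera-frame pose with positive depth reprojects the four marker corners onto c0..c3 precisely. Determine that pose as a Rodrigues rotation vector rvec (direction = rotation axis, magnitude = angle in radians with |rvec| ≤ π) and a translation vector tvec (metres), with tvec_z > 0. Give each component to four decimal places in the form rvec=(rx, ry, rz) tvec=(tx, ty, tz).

Intrinsics K: fx=414.9, fy=753.8, cx=326.2, cy=240.8
Marker side s = 0.158 m; corners in marker frame (Z=0):
  M0 = (-0.0790, +0.0790, 0)
  M1 = (+0.0790, +0.0790, 0)
  M2 = (+0.0790, -0.0790, 0)
  M3 = (-0.0790, -0.0790, 0)
Detected image corners:
  c0 = (471.344377, 353.233660) px
  c1 = (545.695028, 385.265324) px
  c2 = (565.179053, 271.661289) px
  c3 = (483.720451, 244.204080) px
Planar DLT: solve 8×8 A·h = b for H (H[2,2]=1):
  H  [+289.24607 +156.62887 +514.96281]
  H  [+65.60784 +859.97912 +315.31528]
  H  [-0.39292 +0.49712 +1.00000]
B = K⁻¹H; ‖b₁‖=1.100789, ‖b₂‖=1.100789; λ = 2/(‖b₁‖+‖b₂‖) = 0.908439, sign → tz>0 ⇒ λ=+0.908439
r₁ = λ·B[:,0] = (+0.91395,+0.19309,-0.35695); r₂ = λ·B[:,1] = (-0.01211,+0.89214,+0.45160)
r₃ = r₁×r₂ = (+0.40565,-0.40842,+0.81771); SVD([r₁ r₂ r₃]) → R = UVᵀ:
  R  [+0.91395 -0.01211 +0.40565]
  R  [+0.19309 +0.89214 -0.40842]
  R  [-0.35695 +0.45160 +0.81771]
t = (+0.41330, +0.08980, +0.90844) m
tr R = 2.623796; θ = arccos((tr R − 1)/2) = 0.623400 rad = 35.718°
axis k = ((R−Rᵀ)₃₂, (R−Rᵀ)₁₃, (R−Rᵀ)₂₁) / (2 sinθ) = (+0.736572, +0.653127, +0.175748)
rvec = θ·k = (+0.459179, +0.407160, +0.109561)

rvec=(0.4592, 0.4072, 0.1096) tvec=(0.4133, 0.0898, 0.9084)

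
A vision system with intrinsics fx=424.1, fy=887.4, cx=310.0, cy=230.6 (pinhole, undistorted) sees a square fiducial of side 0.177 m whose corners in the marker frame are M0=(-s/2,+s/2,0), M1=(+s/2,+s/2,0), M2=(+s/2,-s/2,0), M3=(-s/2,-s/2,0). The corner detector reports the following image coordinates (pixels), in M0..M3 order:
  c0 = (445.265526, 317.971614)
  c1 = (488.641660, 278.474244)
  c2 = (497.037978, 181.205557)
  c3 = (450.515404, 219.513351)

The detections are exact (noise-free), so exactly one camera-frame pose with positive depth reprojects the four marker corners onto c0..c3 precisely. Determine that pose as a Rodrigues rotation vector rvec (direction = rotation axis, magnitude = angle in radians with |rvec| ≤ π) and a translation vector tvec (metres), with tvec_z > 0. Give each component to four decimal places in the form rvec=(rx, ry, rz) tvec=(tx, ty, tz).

Intrinsics K: fx=424.1, fy=887.4, cx=310.0, cy=230.6
Marker side s = 0.177 m; corners in marker frame (Z=0):
  M0 = (-0.0885, +0.0885, 0)
  M1 = (+0.0885, +0.0885, 0)
  M2 = (+0.0885, -0.0885, 0)
  M3 = (-0.0885, -0.0885, 0)
Detected image corners:
  c0 = (445.265526, 317.971614) px
  c1 = (488.641660, 278.474244) px
  c2 = (497.037978, 181.205557) px
  c3 = (450.515404, 219.513351) px
Planar DLT: solve 8×8 A·h = b for H (H[2,2]=1):
  H  [+366.68272 +164.44526 +470.71286]
  H  [-159.98981 +660.51544 +250.74800]
  H  [+0.24039 +0.43197 +1.00000]
B = K⁻¹H; ‖b₁‖=0.768960, ‖b₂‖=0.768960; λ = 2/(‖b₁‖+‖b₂‖) = 1.300457, sign → tz>0 ⇒ λ=+1.300457
r₁ = λ·B[:,0] = (+0.89588,-0.31570,+0.31262); r₂ = λ·B[:,1] = (+0.09363,+0.82199,+0.56176)
r₃ = r₁×r₂ = (-0.43431,-0.47400,+0.76596); SVD([r₁ r₂ r₃]) → R = UVᵀ:
  R  [+0.89588 +0.09363 -0.43431]
  R  [-0.31570 +0.82199 -0.47400]
  R  [+0.31262 +0.56176 +0.76596]
t = (+0.49281, +0.02953, +1.30046) m
tr R = 2.483833; θ = arccos((tr R − 1)/2) = 0.734872 rad = 42.105°
axis k = ((R−Rᵀ)₃₂, (R−Rᵀ)₁₃, (R−Rᵀ)₂₁) / (2 sinθ) = (+0.772383, -0.557001, -0.305245)
rvec = θ·k = (+0.567603, -0.409325, -0.224316)

rvec=(0.5676, -0.4093, -0.2243) tvec=(0.4928, 0.0295, 1.3005)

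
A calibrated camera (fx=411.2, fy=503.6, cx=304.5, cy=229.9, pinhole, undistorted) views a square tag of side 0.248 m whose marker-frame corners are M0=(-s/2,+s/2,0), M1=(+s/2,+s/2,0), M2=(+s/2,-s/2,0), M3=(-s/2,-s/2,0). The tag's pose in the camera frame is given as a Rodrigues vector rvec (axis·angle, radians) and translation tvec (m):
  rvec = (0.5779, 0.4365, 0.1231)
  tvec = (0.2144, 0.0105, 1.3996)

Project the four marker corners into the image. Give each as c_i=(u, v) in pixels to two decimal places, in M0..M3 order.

c0=(332.65, 258.16) c1=(399.06, 280.40) c2=(408.49, 204.86) c3=(334.85, 185.37)

Intrinsics K: fx=411.2, fy=503.6, cx=304.5, cy=229.9
Marker side s = 0.248 m; corners in marker frame (Z=0):
  M0 = (-0.1240, +0.1240, 0)
  M1 = (+0.1240, +0.1240, 0)
  M2 = (+0.1240, -0.1240, 0)
  M3 = (-0.1240, -0.1240, 0)
rvec = (0.5779, 0.4365, 0.1231), |rvec| = θ = 0.73461 rad = 42.090°
Rodrigues: sinθ=0.67030, 1−cosθ=0.25791; R = I + sinθ·[k]× + (1−cosθ)·[k]×²:
    [+0.90170 +0.00823 +0.43228]
    [+0.23288 +0.83315 -0.50163]
    [-0.36429 +0.55299 +0.74933]
t = (0.2144, 0.0105, 1.3996) m
M0: Pc = R·M0+t = (+0.10361, +0.08493, +1.51334); u = 411.2·(+0.10361)/1.51334 + 304.5 = 332.6526, v = 503.6·(+0.08493)/1.51334 + 229.9 = 258.1636
M1: Pc = R·M1+t = (+0.32723, +0.14269, +1.42300); u = 411.2·(+0.32723)/1.42300 + 304.5 = 399.0592, v = 503.6·(+0.14269)/1.42300 + 229.9 = 280.3972
M2: Pc = R·M2+t = (+0.32519, -0.06393, +1.28586); u = 411.2·(+0.32519)/1.28586 + 304.5 = 408.4913, v = 503.6·(-0.06393)/1.28586 + 229.9 = 204.8607
M3: Pc = R·M3+t = (+0.10157, -0.12169, +1.37620); u = 411.2·(+0.10157)/1.37620 + 304.5 = 334.8480, v = 503.6·(-0.12169)/1.37620 + 229.9 = 185.3703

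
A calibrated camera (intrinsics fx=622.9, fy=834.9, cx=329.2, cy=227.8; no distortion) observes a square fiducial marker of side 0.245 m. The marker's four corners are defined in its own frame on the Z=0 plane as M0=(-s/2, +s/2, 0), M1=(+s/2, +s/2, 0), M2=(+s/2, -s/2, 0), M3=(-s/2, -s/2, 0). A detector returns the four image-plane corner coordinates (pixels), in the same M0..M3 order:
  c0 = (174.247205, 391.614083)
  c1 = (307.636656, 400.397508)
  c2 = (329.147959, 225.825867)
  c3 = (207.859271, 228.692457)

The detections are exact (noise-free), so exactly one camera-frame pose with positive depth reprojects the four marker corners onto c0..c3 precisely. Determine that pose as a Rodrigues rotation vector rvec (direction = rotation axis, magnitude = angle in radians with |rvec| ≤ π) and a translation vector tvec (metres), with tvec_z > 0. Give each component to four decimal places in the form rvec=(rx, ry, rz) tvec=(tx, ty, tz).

Intrinsics K: fx=622.9, fy=834.9, cx=329.2, cy=227.8
Marker side s = 0.245 m; corners in marker frame (Z=0):
  M0 = (-0.1225, +0.1225, 0)
  M1 = (+0.1225, +0.1225, 0)
  M2 = (+0.1225, -0.1225, 0)
  M3 = (-0.1225, -0.1225, 0)
Detected image corners:
  c0 = (174.247205, 391.614083) px
  c1 = (307.636656, 400.397508) px
  c2 = (329.147959, 225.825867) px
  c3 = (207.859271, 228.692457) px
Planar DLT: solve 8×8 A·h = b for H (H[2,2]=1):
  H  [+448.61718 -227.22818 +253.34097]
  H  [-74.59899 +548.61318 +306.96108]
  H  [-0.27395 -0.44716 +1.00000]
B = K⁻¹H; ‖b₁‖=0.907451, ‖b₂‖=0.907451; λ = 2/(‖b₁‖+‖b₂‖) = 1.101987, sign → tz>0 ⇒ λ=+1.101987
r₁ = λ·B[:,0] = (+0.95321,-0.01609,-0.30189); r₂ = λ·B[:,1] = (-0.14157,+0.85857,-0.49277)
r₃ = r₁×r₂ = (+0.26712,+0.51245,+0.81611); SVD([r₁ r₂ r₃]) → R = UVᵀ:
  R  [+0.95321 -0.14157 +0.26712]
  R  [-0.01609 +0.85857 +0.51245]
  R  [-0.30189 -0.49277 +0.81611]
t = (-0.13420, +0.10448, +1.10199) m
tr R = 2.627888; θ = arccos((tr R − 1)/2) = 0.619887 rad = 35.517°
axis k = ((R−Rᵀ)₃₂, (R−Rᵀ)₁₃, (R−Rᵀ)₂₁) / (2 sinθ) = (-0.865159, +0.489732, +0.107992)
rvec = θ·k = (-0.536301, +0.303578, +0.066943)

rvec=(-0.5363, 0.3036, 0.0669) tvec=(-0.1342, 0.1045, 1.1020)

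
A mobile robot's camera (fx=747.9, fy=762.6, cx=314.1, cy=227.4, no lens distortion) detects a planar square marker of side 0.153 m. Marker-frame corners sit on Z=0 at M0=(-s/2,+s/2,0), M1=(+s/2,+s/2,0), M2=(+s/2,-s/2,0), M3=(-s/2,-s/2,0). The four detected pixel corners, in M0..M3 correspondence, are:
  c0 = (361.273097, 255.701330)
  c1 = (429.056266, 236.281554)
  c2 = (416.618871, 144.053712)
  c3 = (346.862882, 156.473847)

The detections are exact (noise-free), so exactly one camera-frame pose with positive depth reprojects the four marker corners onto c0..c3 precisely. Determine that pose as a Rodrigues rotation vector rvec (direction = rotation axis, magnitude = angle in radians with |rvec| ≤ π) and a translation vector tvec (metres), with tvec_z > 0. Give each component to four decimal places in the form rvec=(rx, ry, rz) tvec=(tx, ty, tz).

rvec=(0.0571, -0.6467, -0.1831) tvec=(0.1219, -0.0462, 1.2041)

Intrinsics K: fx=747.9, fy=762.6, cx=314.1, cy=227.4
Marker side s = 0.153 m; corners in marker frame (Z=0):
  M0 = (-0.0765, +0.0765, 0)
  M1 = (+0.0765, +0.0765, 0)
  M2 = (+0.0765, -0.0765, 0)
  M3 = (-0.0765, -0.0765, 0)
Detected image corners:
  c0 = (361.273097, 255.701330) px
  c1 = (429.056266, 236.281554) px
  c2 = (416.618871, 144.053712) px
  c3 = (346.862882, 156.473847) px
Planar DLT: solve 8×8 A·h = b for H (H[2,2]=1):
  H  [+640.96999 +122.94004 +389.79666]
  H  [-6.51773 +642.88710 +198.16147]
  H  [+0.49309 +0.09125 +1.00000]
B = K⁻¹H; ‖b₁‖=0.830520, ‖b₂‖=0.830520; λ = 2/(‖b₁‖+‖b₂‖) = 1.204065, sign → tz>0 ⇒ λ=+1.204065
r₁ = λ·B[:,0] = (+0.78257,-0.18733,+0.59371); r₂ = λ·B[:,1] = (+0.15178,+0.98229,+0.10987)
r₃ = r₁×r₂ = (-0.60377,+0.00413,+0.79714); SVD([r₁ r₂ r₃]) → R = UVᵀ:
  R  [+0.78257 +0.15178 -0.60377]
  R  [-0.18733 +0.98229 +0.00413]
  R  [+0.59371 +0.10987 +0.79714]
t = (+0.12187, -0.04616, +1.20406) m
tr R = 2.562006; θ = arccos((tr R − 1)/2) = 0.674526 rad = 38.648°
axis k = ((R−Rᵀ)₃₂, (R−Rᵀ)₁₃, (R−Rᵀ)₂₁) / (2 sinθ) = (+0.084653, -0.958710, -0.271494)
rvec = θ·k = (+0.057101, -0.646675, -0.183130)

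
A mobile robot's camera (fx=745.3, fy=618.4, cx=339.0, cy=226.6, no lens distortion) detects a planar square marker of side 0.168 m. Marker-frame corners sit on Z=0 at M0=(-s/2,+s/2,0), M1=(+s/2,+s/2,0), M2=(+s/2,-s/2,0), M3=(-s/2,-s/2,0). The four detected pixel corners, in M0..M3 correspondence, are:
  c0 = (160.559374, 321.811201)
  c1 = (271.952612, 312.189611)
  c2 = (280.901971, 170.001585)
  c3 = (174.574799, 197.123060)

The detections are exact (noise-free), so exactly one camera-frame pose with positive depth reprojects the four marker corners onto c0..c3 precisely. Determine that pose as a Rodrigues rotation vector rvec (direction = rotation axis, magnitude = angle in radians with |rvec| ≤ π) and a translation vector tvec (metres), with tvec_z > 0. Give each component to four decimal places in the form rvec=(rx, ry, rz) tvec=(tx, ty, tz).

Intrinsics K: fx=745.3, fy=618.4, cx=339.0, cy=226.6
Marker side s = 0.168 m; corners in marker frame (Z=0):
  M0 = (-0.0840, +0.0840, 0)
  M1 = (+0.0840, +0.0840, 0)
  M2 = (+0.0840, -0.0840, 0)
  M3 = (-0.0840, -0.0840, 0)
Detected image corners:
  c0 = (160.559374, 321.811201) px
  c1 = (271.952612, 312.189611) px
  c2 = (280.901971, 170.001585) px
  c3 = (174.574799, 197.123060) px
Planar DLT: solve 8×8 A·h = b for H (H[2,2]=1):
  H  [+463.07254 -150.34959 +218.37436]
  H  [-318.89219 +699.37604 +248.87883]
  H  [-0.83084 -0.36464 +1.00000]
B = K⁻¹H; ‖b₁‖=1.316573, ‖b₂‖=1.316573; λ = 2/(‖b₁‖+‖b₂‖) = 0.759548, sign → tz>0 ⇒ λ=+0.759548
r₁ = λ·B[:,0] = (+0.75896,-0.16044,-0.63106); r₂ = λ·B[:,1] = (-0.02725,+0.96049,-0.27696)
r₃ = r₁×r₂ = (+0.65056,+0.22740,+0.72461); SVD([r₁ r₂ r₃]) → R = UVᵀ:
  R  [+0.75896 -0.02725 +0.65056]
  R  [-0.16044 +0.96049 +0.22740]
  R  [-0.63106 -0.27696 +0.72461]
t = (-0.12293, +0.02736, +0.75955) m
tr R = 2.444064; θ = arccos((tr R − 1)/2) = 0.764062 rad = 43.778°
axis k = ((R−Rᵀ)₃₂, (R−Rᵀ)₁₃, (R−Rᵀ)₂₁) / (2 sinθ) = (-0.364498, +0.926216, -0.096257)
rvec = θ·k = (-0.278499, +0.707686, -0.073546)

rvec=(-0.2785, 0.7077, -0.0735) tvec=(-0.1229, 0.0274, 0.7595)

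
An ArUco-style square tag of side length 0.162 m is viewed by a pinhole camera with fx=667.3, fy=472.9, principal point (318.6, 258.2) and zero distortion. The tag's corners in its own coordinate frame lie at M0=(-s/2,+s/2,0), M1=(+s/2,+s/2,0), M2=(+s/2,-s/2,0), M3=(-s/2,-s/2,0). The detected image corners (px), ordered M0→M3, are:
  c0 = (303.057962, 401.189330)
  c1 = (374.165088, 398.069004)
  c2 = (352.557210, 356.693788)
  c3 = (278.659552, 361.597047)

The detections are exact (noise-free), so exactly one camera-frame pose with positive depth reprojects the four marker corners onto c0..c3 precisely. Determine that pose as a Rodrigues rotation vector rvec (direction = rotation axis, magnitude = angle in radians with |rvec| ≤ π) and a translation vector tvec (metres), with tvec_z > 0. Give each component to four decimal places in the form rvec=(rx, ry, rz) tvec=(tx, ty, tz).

rvec=(0.5053, 0.2942, -0.2464) tvec=(0.0169, 0.3583, 1.3919)

Intrinsics K: fx=667.3, fy=472.9, cx=318.6, cy=258.2
Marker side s = 0.162 m; corners in marker frame (Z=0):
  M0 = (-0.0810, +0.0810, 0)
  M1 = (+0.0810, +0.0810, 0)
  M2 = (+0.0810, -0.0810, 0)
  M3 = (-0.0810, -0.0810, 0)
Detected image corners:
  c0 = (303.057962, 401.189330) px
  c1 = (374.165088, 398.069004) px
  c2 = (352.557210, 356.693788) px
  c3 = (278.659552, 361.597047) px
Planar DLT: solve 8×8 A·h = b for H (H[2,2]=1):
  H  [+368.57709 +244.86439 +326.69555]
  H  [-115.95913 +368.90747 +379.94119]
  H  [-0.24074 +0.31397 +1.00000]
B = K⁻¹H; ‖b₁‖=0.718447, ‖b₂‖=0.718447; λ = 2/(‖b₁‖+‖b₂‖) = 1.391891, sign → tz>0 ⇒ λ=+1.391891
r₁ = λ·B[:,0] = (+0.92879,-0.15835,-0.33509); r₂ = λ·B[:,1] = (+0.30210,+0.84721,+0.43701)
r₃ = r₁×r₂ = (+0.21469,-0.50712,+0.83471); SVD([r₁ r₂ r₃]) → R = UVᵀ:
  R  [+0.92879 +0.30210 +0.21469]
  R  [-0.15835 +0.84721 -0.50712]
  R  [-0.33509 +0.43701 +0.83471]
t = (+0.01689, +0.35832, +1.39189) m
tr R = 2.610700; θ = arccos((tr R − 1)/2) = 0.634530 rad = 36.356°
axis k = ((R−Rᵀ)₃₂, (R−Rᵀ)₁₃, (R−Rᵀ)₂₁) / (2 sinθ) = (+0.796328, +0.463713, -0.388370)
rvec = θ·k = (+0.505294, +0.294240, -0.246433)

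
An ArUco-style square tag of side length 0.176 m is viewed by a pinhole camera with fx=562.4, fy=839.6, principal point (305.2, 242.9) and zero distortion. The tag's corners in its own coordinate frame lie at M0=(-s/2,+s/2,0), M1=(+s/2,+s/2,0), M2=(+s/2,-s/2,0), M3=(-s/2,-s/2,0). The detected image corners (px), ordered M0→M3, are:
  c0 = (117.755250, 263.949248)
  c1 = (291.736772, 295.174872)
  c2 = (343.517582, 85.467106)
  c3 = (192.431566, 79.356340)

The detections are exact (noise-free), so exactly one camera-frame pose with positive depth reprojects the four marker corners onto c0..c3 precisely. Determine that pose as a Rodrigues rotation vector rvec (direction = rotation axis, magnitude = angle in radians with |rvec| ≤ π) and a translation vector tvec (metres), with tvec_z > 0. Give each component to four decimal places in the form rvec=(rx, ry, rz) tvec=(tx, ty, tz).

rvec=(-0.6633, 0.3057, 0.2059) tvec=(-0.0686, -0.0466, 0.5476)

Intrinsics K: fx=562.4, fy=839.6, cx=305.2, cy=242.9
Marker side s = 0.176 m; corners in marker frame (Z=0):
  M0 = (-0.0880, +0.0880, 0)
  M1 = (+0.0880, +0.0880, 0)
  M2 = (+0.0880, -0.0880, 0)
  M3 = (-0.0880, -0.0880, 0)
Detected image corners:
  c0 = (117.755250, 263.949248) px
  c1 = (291.736772, 295.174872) px
  c2 = (343.517582, 85.467106) px
  c3 = (192.431566, 79.356340) px
Planar DLT: solve 8×8 A·h = b for H (H[2,2]=1):
  H  [+769.79083 -609.47478 +234.79377]
  H  [-13.59818 +927.38668 +171.42148]
  H  [-0.62499 -1.04351 +1.00000]
B = K⁻¹H; ‖b₁‖=1.826125, ‖b₂‖=1.826125; λ = 2/(‖b₁‖+‖b₂‖) = 0.547608, sign → tz>0 ⇒ λ=+0.547608
r₁ = λ·B[:,0] = (+0.93527,+0.09015,-0.34225); r₂ = λ·B[:,1] = (-0.28334,+0.77018,-0.57143)
r₃ = r₁×r₂ = (+0.21208,+0.63142,+0.74587); SVD([r₁ r₂ r₃]) → R = UVᵀ:
  R  [+0.93527 -0.28334 +0.21208]
  R  [+0.09015 +0.77018 +0.63142]
  R  [-0.34225 -0.57143 +0.74587]
t = (-0.06855, -0.04662, +0.54761) m
tr R = 2.451331; θ = arccos((tr R − 1)/2) = 0.758795 rad = 43.476°
axis k = ((R−Rᵀ)₃₂, (R−Rᵀ)₁₃, (R−Rᵀ)₂₁) / (2 sinθ) = (-0.874107, +0.402831, +0.271411)
rvec = θ·k = (-0.663268, +0.305667, +0.205945)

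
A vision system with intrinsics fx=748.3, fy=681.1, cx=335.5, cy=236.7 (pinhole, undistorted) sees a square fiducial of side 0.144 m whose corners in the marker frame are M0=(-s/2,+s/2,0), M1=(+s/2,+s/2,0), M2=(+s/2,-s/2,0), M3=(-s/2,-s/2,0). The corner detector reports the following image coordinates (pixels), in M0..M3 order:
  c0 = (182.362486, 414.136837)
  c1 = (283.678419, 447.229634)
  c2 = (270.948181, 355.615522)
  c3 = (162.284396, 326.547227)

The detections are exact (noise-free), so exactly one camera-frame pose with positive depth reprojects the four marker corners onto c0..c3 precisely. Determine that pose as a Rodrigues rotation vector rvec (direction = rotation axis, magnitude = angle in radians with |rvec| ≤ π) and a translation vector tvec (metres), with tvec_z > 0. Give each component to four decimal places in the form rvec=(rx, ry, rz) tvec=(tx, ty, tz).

Intrinsics K: fx=748.3, fy=681.1, cx=335.5, cy=236.7
Marker side s = 0.144 m; corners in marker frame (Z=0):
  M0 = (-0.0720, +0.0720, 0)
  M1 = (+0.0720, +0.0720, 0)
  M2 = (+0.0720, -0.0720, 0)
  M3 = (-0.0720, -0.0720, 0)
Detected image corners:
  c0 = (182.362486, 414.136837) px
  c1 = (283.678419, 447.229634) px
  c2 = (270.948181, 355.615522) px
  c3 = (162.284396, 326.547227) px
Planar DLT: solve 8×8 A·h = b for H (H[2,2]=1):
  H  [+613.84255 +241.96193 +223.23209]
  H  [+20.36516 +839.89941 +387.13764]
  H  [-0.50803 +0.56539 +1.00000]
B = K⁻¹H; ‖b₁‖=1.182886, ‖b₂‖=1.182886; λ = 2/(‖b₁‖+‖b₂‖) = 0.845390, sign → tz>0 ⇒ λ=+0.845390
r₁ = λ·B[:,0] = (+0.88605,+0.17454,-0.42949); r₂ = λ·B[:,1] = (+0.05905,+0.87638,+0.47798)
r₃ = r₁×r₂ = (+0.45982,-0.44887,+0.76621); SVD([r₁ r₂ r₃]) → R = UVᵀ:
  R  [+0.88605 +0.05905 +0.45982]
  R  [+0.17454 +0.87638 -0.44887]
  R  [-0.42949 +0.47798 +0.76621]
t = (-0.12683, +0.18673, +0.84539) m
tr R = 2.528642; θ = arccos((tr R − 1)/2) = 0.700809 rad = 40.153°
axis k = ((R−Rᵀ)₃₂, (R−Rᵀ)₁₃, (R−Rᵀ)₂₁) / (2 sinθ) = (+0.718673, +0.689559, +0.089543)
rvec = θ·k = (+0.503652, +0.483249, +0.062752)

rvec=(0.5037, 0.4832, 0.0628) tvec=(-0.1268, 0.1867, 0.8454)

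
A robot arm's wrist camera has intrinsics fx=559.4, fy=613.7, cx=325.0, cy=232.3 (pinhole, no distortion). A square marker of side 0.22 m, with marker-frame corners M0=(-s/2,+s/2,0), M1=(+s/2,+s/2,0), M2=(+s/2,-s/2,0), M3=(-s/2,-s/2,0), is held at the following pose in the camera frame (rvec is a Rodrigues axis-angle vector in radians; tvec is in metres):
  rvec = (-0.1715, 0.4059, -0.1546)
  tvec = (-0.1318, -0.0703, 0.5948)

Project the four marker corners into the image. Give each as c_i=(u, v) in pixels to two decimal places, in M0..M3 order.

Intrinsics K: fx=559.4, fy=613.7, cx=325.0, cy=232.3
Marker side s = 0.22 m; corners in marker frame (Z=0):
  M0 = (-0.1100, +0.1100, 0)
  M1 = (+0.1100, +0.1100, 0)
  M2 = (+0.1100, -0.1100, 0)
  M3 = (-0.1100, -0.1100, 0)
rvec = (-0.1715, 0.4059, -0.1546), |rvec| = θ = 0.46698 rad = 26.756°
Rodrigues: sinθ=0.45019, 1−cosθ=0.10707; R = I + sinθ·[k]× + (1−cosθ)·[k]×²:
    [+0.90737 +0.11486 +0.40433]
    [-0.18322 +0.97382 +0.13452]
    [-0.37829 -0.19614 +0.90467]
t = (-0.1318, -0.0703, 0.5948) m
M0: Pc = R·M0+t = (-0.21898, +0.05697, +0.61484); u = 559.4·(-0.21898)/0.61484 + 325.0 = 125.7677, v = 613.7·(+0.05697)/0.61484 + 232.3 = 289.1696
M1: Pc = R·M1+t = (-0.01935, +0.01667, +0.53161); u = 559.4·(-0.01935)/0.53161 + 325.0 = 304.6345, v = 613.7·(+0.01667)/0.53161 + 232.3 = 251.5400
M2: Pc = R·M2+t = (-0.04462, -0.19757, +0.57476); u = 559.4·(-0.04462)/0.57476 + 325.0 = 281.5689, v = 613.7·(-0.19757)/0.57476 + 232.3 = 21.3409
M3: Pc = R·M3+t = (-0.24425, -0.15727, +0.65799); u = 559.4·(-0.24425)/0.65799 + 325.0 = 117.3498, v = 613.7·(-0.15727)/0.65799 + 232.3 = 85.6188

c0=(125.77, 289.17) c1=(304.63, 251.54) c2=(281.57, 21.34) c3=(117.35, 85.62)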